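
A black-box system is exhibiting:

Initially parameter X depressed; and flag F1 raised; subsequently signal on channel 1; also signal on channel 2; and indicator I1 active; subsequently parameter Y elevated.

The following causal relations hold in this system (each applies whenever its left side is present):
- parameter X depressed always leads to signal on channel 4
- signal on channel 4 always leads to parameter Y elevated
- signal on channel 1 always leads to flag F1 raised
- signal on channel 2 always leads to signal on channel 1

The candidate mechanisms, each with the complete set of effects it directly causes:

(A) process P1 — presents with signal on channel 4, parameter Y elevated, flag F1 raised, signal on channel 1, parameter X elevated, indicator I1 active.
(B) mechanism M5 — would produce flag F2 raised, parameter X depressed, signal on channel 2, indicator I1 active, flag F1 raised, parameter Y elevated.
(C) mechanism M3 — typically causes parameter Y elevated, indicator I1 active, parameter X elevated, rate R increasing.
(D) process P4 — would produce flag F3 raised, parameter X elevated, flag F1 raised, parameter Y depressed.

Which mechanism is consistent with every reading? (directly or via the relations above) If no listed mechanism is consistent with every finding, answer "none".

For each candidate, compare predicted effects to what was observed:
(A) process P1 — fails on parameter X depressed, signal on channel 2 (predicts parameter X elevated, not parameter X depressed)
(B) mechanism M5 — accounts for every observation (signal on channel 1 through signal on channel 2 → signal on channel 1)
(C) mechanism M3 — parameter X depressed NO; flag F1 raised NO; signal on channel 1 NO; signal on channel 2 NO; indicator I1 active yes; parameter Y elevated yes
(D) process P4 — fails on parameter X depressed, signal on channel 1, signal on channel 2, indicator I1 active, parameter Y elevated (predicts parameter X elevated, not parameter X depressed; predicts parameter Y depressed, not parameter Y elevated)
(B) alone accounts for all the evidence.

B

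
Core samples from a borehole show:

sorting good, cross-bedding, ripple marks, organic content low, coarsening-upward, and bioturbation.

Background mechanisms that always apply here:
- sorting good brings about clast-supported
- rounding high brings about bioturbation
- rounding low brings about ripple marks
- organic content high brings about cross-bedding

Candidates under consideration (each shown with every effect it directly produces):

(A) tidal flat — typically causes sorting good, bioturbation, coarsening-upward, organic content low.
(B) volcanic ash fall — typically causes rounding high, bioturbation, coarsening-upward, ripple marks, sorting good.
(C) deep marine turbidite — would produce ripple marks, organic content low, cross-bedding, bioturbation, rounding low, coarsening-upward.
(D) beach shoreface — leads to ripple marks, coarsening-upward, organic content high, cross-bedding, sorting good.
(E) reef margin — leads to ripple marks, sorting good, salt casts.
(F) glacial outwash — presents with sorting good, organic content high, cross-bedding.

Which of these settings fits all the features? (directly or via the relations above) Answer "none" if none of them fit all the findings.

Checking each candidate against the observations:
(A) tidal flat — sorting good match; cross-bedding miss; ripple marks miss; organic content low match; coarsening-upward match; bioturbation match
(B) volcanic ash fall — sorting good match; cross-bedding miss; ripple marks match; organic content low miss; coarsening-upward match; bioturbation match
(C) deep marine turbidite — does not account for sorting good
(D) beach shoreface — sorting good match; cross-bedding match; ripple marks match; organic content low miss; coarsening-upward match; bioturbation miss
(E) reef margin — sorting good match; cross-bedding miss; ripple marks match; organic content low miss; coarsening-upward miss; bioturbation miss
(F) glacial outwash — sorting good match; cross-bedding match; ripple marks miss; organic content low miss; coarsening-upward miss; bioturbation miss
None of the listed candidates fits everything.

none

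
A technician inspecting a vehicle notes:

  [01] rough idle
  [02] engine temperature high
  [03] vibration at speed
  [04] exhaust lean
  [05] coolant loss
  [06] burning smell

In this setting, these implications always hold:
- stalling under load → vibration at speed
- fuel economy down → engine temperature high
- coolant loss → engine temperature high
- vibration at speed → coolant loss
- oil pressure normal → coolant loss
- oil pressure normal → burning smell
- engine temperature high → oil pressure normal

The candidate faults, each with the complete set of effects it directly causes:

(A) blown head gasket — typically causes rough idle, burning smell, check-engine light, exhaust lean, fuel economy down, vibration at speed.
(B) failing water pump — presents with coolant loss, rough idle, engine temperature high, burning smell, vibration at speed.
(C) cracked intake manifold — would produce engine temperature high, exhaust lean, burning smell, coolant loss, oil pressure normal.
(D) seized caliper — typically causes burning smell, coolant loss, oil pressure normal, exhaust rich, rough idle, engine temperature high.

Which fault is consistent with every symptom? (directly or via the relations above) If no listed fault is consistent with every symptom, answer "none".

A

Per-candidate check:
(A) blown head gasket — accounts for every observation (engine temperature high by fuel economy down → engine temperature high)
(B) failing water pump — does not account for exhaust lean
(C) cracked intake manifold — rough idle miss; engine temperature high match; vibration at speed miss; exhaust lean match; coolant loss match; burning smell match
(D) seized caliper — fails on vibration at speed, exhaust lean (predicts exhaust rich, not exhaust lean)
(A) alone accounts for all the evidence.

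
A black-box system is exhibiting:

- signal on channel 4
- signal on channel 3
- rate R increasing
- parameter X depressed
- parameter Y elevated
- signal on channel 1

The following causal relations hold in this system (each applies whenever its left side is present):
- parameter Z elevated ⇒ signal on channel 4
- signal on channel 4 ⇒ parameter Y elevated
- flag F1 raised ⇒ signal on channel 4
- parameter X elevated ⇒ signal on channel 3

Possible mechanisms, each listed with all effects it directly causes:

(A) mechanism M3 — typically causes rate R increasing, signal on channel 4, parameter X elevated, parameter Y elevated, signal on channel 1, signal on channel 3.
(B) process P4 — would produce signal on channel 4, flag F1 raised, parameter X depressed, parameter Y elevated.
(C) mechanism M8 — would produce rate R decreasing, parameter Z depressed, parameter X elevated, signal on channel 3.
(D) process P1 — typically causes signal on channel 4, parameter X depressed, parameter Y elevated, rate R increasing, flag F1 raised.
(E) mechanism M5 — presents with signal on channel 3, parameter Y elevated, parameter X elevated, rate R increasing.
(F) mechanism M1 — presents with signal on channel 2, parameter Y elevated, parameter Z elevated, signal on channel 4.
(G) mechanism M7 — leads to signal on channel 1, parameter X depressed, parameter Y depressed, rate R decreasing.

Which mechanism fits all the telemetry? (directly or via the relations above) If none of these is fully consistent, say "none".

Testing each hypothesis:
(A) mechanism M3 — signal on channel 4 yes; signal on channel 3 yes; rate R increasing yes; parameter X depressed NO; parameter Y elevated yes; signal on channel 1 yes
(B) process P4 — signal on channel 4 yes; signal on channel 3 NO; rate R increasing NO; parameter X depressed yes; parameter Y elevated yes; signal on channel 1 NO
(C) mechanism M8 — signal on channel 4 NO; signal on channel 3 yes; rate R increasing NO; parameter X depressed NO; parameter Y elevated NO; signal on channel 1 NO
(D) process P1 — signal on channel 4 yes; signal on channel 3 NO; rate R increasing yes; parameter X depressed yes; parameter Y elevated yes; signal on channel 1 NO
(E) mechanism M5 — fails on signal on channel 4, parameter X depressed, signal on channel 1 (predicts parameter X elevated, not parameter X depressed)
(F) mechanism M1 — does not account for signal on channel 3, rate R increasing, parameter X depressed, signal on channel 1
(G) mechanism M7 — fails on signal on channel 4, signal on channel 3, rate R increasing, parameter Y elevated (predicts rate R decreasing, not rate R increasing; predicts parameter Y depressed, not parameter Y elevated)
No candidate is consistent with all observations.

none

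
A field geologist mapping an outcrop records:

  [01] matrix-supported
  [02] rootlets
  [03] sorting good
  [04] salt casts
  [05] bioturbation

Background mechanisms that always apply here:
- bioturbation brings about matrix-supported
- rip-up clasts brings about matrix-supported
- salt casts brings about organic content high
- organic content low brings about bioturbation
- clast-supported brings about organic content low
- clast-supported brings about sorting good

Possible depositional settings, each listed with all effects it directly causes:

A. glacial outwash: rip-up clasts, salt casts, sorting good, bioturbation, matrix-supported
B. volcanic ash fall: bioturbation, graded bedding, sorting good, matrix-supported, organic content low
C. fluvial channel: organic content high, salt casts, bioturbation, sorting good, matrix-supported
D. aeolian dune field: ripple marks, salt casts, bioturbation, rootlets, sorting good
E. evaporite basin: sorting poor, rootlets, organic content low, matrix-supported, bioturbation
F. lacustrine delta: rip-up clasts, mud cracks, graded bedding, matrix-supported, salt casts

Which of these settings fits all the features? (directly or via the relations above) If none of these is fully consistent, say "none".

For each candidate, compare predicted effects to what was observed:
(A) glacial outwash — matrix-supported match; rootlets miss; sorting good match; salt casts match; bioturbation match
(B) volcanic ash fall — matrix-supported match; rootlets miss; sorting good match; salt casts miss; bioturbation match
(C) fluvial channel — does not account for rootlets
(D) aeolian dune field — accounts for every observation (matrix-supported by bioturbation → matrix-supported)
(E) evaporite basin — fails on sorting good, salt casts (predicts sorting poor, not sorting good)
(F) lacustrine delta — matrix-supported match; rootlets miss; sorting good miss; salt casts match; bioturbation miss
(D) is the only candidate with no mismatches.

D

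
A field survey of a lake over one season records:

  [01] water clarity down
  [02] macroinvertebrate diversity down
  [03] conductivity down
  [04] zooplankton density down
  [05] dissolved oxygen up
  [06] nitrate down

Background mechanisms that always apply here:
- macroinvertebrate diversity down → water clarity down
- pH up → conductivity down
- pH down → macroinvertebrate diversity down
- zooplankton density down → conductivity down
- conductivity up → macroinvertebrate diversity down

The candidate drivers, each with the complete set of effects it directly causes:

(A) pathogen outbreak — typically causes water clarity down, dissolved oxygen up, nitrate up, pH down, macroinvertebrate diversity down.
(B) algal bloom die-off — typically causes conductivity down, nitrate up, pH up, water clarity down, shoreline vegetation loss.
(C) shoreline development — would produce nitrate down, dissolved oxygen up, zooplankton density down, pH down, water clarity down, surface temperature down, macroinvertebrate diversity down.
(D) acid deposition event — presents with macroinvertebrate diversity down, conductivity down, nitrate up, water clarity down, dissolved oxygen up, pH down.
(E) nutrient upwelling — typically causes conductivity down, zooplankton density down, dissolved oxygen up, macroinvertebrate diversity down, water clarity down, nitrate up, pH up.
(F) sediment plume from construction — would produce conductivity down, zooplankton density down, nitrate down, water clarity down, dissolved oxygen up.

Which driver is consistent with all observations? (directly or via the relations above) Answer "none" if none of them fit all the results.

Checking each candidate against the observations:
(A) pathogen outbreak — water clarity down match; macroinvertebrate diversity down match; conductivity down miss; zooplankton density down miss; dissolved oxygen up match; nitrate down miss
(B) algal bloom die-off — water clarity down match; macroinvertebrate diversity down miss; conductivity down match; zooplankton density down miss; dissolved oxygen up miss; nitrate down miss
(C) shoreline development — water clarity down match; macroinvertebrate diversity down match; conductivity down match (via zooplankton density down → conductivity down); zooplankton density down match; dissolved oxygen up match; nitrate down match
(D) acid deposition event — water clarity down match; macroinvertebrate diversity down match; conductivity down match; zooplankton density down miss; dissolved oxygen up match; nitrate down miss
(E) nutrient upwelling — water clarity down match; macroinvertebrate diversity down match; conductivity down match; zooplankton density down match; dissolved oxygen up match; nitrate down miss
(F) sediment plume from construction — water clarity down match; macroinvertebrate diversity down miss; conductivity down match; zooplankton density down match; dissolved oxygen up match; nitrate down match
(C) is the only candidate with no mismatches.

C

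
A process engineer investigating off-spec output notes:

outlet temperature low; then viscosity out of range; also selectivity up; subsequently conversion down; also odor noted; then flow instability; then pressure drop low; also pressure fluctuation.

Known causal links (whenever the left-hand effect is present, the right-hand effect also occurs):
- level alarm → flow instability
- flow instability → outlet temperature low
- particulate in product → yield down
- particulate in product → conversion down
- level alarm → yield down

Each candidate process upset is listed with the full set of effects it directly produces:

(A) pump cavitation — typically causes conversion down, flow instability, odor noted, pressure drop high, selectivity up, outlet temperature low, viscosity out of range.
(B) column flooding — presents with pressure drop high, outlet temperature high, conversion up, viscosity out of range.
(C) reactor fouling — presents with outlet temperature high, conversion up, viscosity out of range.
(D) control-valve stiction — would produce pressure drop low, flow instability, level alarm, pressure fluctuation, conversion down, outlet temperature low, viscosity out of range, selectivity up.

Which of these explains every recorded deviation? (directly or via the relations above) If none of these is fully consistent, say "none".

none

Per-candidate check:
(A) pump cavitation — outlet temperature low match; viscosity out of range match; selectivity up match; conversion down match; odor noted match; flow instability match; pressure drop low miss; pressure fluctuation miss
(B) column flooding — outlet temperature low miss; viscosity out of range match; selectivity up miss; conversion down miss; odor noted miss; flow instability miss; pressure drop low miss; pressure fluctuation miss
(C) reactor fouling — fails on outlet temperature low, selectivity up, conversion down, odor noted, flow instability, pressure drop low, pressure fluctuation (predicts outlet temperature high, not outlet temperature low; predicts conversion up, not conversion down)
(D) control-valve stiction — outlet temperature low match; viscosity out of range match; selectivity up match; conversion down match; odor noted miss; flow instability match; pressure drop low match; pressure fluctuation match
No candidate is consistent with all observations.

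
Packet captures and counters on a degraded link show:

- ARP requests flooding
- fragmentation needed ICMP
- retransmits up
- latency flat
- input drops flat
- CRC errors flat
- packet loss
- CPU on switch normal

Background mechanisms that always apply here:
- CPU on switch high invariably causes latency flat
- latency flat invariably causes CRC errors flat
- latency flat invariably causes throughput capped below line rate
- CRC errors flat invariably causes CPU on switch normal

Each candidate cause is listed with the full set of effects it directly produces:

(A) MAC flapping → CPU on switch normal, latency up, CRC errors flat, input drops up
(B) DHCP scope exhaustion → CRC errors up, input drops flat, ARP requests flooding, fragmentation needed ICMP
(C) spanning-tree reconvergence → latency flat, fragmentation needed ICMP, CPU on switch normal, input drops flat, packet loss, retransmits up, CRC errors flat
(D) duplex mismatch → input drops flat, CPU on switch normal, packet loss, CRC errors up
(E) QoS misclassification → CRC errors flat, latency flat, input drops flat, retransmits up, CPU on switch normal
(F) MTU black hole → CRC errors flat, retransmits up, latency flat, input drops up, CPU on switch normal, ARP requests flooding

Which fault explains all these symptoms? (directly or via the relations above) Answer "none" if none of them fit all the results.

none

For each candidate, compare predicted effects to what was observed:
(A) MAC flapping — ARP requests flooding ✗; fragmentation needed ICMP ✗; retransmits up ✗; latency flat ✗; input drops flat ✗; CRC errors flat ✓; packet loss ✗; CPU on switch normal ✓
(B) DHCP scope exhaustion — fails on retransmits up, latency flat, CRC errors flat, packet loss, CPU on switch normal (predicts CRC errors up, not CRC errors flat)
(C) spanning-tree reconvergence — ARP requests flooding ✗; fragmentation needed ICMP ✓; retransmits up ✓; latency flat ✓; input drops flat ✓; CRC errors flat ✓; packet loss ✓; CPU on switch normal ✓
(D) duplex mismatch — fails on ARP requests flooding, fragmentation needed ICMP, retransmits up, latency flat, CRC errors flat (predicts CRC errors up, not CRC errors flat)
(E) QoS misclassification — ARP requests flooding ✗; fragmentation needed ICMP ✗; retransmits up ✓; latency flat ✓; input drops flat ✓; CRC errors flat ✓; packet loss ✗; CPU on switch normal ✓
(F) MTU black hole — fails on fragmentation needed ICMP, input drops flat, packet loss (predicts input drops up, not input drops flat)
None of the listed candidates fits everything.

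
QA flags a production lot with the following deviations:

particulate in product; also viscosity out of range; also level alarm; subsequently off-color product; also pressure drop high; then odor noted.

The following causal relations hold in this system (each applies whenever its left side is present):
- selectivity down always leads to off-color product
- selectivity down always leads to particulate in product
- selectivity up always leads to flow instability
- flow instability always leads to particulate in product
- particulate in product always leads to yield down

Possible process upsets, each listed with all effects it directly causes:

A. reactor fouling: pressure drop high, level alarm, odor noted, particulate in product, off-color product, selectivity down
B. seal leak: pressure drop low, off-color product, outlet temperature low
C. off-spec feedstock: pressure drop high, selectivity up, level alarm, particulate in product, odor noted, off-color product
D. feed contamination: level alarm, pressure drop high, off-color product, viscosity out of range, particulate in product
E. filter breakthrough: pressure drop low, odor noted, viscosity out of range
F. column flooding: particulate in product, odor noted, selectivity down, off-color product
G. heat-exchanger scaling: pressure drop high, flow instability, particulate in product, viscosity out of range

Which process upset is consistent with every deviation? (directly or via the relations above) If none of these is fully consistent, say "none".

For each candidate, compare predicted effects to what was observed:
(A) reactor fouling — does not account for viscosity out of range
(B) seal leak — fails on particulate in product, viscosity out of range, level alarm, pressure drop high, odor noted (predicts pressure drop low, not pressure drop high)
(C) off-spec feedstock — does not account for viscosity out of range
(D) feed contamination — particulate in product match; viscosity out of range match; level alarm match; off-color product match; pressure drop high match; odor noted miss
(E) filter breakthrough — fails on particulate in product, level alarm, off-color product, pressure drop high (predicts pressure drop low, not pressure drop high)
(F) column flooding — particulate in product match; viscosity out of range miss; level alarm miss; off-color product match; pressure drop high miss; odor noted match
(G) heat-exchanger scaling — particulate in product match; viscosity out of range match; level alarm miss; off-color product miss; pressure drop high match; odor noted miss
No candidate is consistent with all observations.

none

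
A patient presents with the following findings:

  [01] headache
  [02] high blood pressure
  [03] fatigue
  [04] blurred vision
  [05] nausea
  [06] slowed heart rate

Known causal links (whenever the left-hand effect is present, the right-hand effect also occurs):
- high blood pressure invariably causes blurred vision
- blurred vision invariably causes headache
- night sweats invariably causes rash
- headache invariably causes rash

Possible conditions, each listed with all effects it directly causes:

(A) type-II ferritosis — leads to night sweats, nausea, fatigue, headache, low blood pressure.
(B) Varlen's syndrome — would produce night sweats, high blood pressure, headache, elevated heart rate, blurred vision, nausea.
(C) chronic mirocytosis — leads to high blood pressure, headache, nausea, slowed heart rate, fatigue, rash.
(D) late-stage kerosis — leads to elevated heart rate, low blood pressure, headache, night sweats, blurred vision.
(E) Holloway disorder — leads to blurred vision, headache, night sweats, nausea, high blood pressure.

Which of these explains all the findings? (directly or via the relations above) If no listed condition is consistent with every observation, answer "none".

C

Per-candidate check:
(A) type-II ferritosis — headache +; high blood pressure -; fatigue +; blurred vision -; nausea +; slowed heart rate -
(B) Varlen's syndrome — fails on fatigue, slowed heart rate (predicts elevated heart rate, not slowed heart rate)
(C) chronic mirocytosis — headache +; high blood pressure +; fatigue +; blurred vision + (through high blood pressure → blurred vision); nausea +; slowed heart rate +
(D) late-stage kerosis — fails on high blood pressure, fatigue, nausea, slowed heart rate (predicts low blood pressure, not high blood pressure; predicts elevated heart rate, not slowed heart rate)
(E) Holloway disorder — headache +; high blood pressure +; fatigue -; blurred vision +; nausea +; slowed heart rate -
Only (C) is consistent with every observation.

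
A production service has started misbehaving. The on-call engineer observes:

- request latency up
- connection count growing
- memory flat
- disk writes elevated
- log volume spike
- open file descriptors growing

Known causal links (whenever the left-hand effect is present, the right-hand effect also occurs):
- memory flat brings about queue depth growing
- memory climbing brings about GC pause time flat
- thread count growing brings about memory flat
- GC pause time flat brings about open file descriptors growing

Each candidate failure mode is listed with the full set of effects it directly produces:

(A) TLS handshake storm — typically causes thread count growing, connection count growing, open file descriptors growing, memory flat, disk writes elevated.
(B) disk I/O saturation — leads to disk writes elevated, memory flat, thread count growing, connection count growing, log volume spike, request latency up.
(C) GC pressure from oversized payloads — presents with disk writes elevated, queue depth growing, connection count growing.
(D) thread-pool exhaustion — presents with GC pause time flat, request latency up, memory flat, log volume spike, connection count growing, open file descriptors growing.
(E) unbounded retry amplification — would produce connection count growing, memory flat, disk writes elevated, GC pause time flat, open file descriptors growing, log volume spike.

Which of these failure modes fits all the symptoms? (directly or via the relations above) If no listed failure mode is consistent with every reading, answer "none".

none

Testing each hypothesis:
(A) TLS handshake storm — does not account for request latency up, log volume spike
(B) disk I/O saturation — request latency up yes; connection count growing yes; memory flat yes; disk writes elevated yes; log volume spike yes; open file descriptors growing NO
(C) GC pressure from oversized payloads — does not account for request latency up, memory flat, log volume spike, open file descriptors growing
(D) thread-pool exhaustion — does not account for disk writes elevated
(E) unbounded retry amplification — request latency up NO; connection count growing yes; memory flat yes; disk writes elevated yes; log volume spike yes; open file descriptors growing yes
Every candidate fails on at least one observation.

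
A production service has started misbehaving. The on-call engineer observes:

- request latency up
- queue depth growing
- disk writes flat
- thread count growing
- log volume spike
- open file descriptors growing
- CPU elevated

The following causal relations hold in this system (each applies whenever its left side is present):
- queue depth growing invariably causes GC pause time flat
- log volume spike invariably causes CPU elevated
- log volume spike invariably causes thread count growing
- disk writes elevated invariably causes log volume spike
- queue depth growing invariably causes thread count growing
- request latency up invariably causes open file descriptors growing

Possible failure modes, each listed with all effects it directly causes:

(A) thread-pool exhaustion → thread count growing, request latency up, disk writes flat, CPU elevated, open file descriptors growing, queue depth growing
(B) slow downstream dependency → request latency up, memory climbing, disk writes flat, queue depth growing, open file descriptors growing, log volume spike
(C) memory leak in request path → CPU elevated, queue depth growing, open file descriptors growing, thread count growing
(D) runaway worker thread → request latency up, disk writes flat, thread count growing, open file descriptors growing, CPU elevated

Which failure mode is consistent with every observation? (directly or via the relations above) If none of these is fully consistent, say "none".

B

Testing each hypothesis:
(A) thread-pool exhaustion — does not account for log volume spike
(B) slow downstream dependency — accounts for every observation (thread count growing via queue depth growing → thread count growing)
(C) memory leak in request path — request latency up ✗; queue depth growing ✓; disk writes flat ✗; thread count growing ✓; log volume spike ✗; open file descriptors growing ✓; CPU elevated ✓
(D) runaway worker thread — request latency up ✓; queue depth growing ✗; disk writes flat ✓; thread count growing ✓; log volume spike ✗; open file descriptors growing ✓; CPU elevated ✓
(B) alone accounts for all the evidence.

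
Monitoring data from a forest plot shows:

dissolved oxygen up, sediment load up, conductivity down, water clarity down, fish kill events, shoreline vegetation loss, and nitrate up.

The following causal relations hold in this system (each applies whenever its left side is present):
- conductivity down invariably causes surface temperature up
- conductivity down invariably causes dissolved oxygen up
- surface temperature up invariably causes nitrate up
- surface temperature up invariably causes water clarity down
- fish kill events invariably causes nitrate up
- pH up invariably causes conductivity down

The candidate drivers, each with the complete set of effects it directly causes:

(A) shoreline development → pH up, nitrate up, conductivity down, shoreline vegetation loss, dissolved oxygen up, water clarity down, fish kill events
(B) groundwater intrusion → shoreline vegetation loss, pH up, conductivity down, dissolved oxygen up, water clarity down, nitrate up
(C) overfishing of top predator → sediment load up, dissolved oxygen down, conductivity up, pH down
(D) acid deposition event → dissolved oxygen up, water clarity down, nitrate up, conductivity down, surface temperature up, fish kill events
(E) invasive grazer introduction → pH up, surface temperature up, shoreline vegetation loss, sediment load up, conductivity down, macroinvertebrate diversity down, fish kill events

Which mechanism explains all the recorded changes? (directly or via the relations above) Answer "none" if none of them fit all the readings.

Testing each hypothesis:
(A) shoreline development — does not account for sediment load up
(B) groundwater intrusion — does not account for sediment load up, fish kill events
(C) overfishing of top predator — dissolved oxygen up miss; sediment load up match; conductivity down miss; water clarity down miss; fish kill events miss; shoreline vegetation loss miss; nitrate up miss
(D) acid deposition event — does not account for sediment load up, shoreline vegetation loss
(E) invasive grazer introduction — accounts for every observation (dissolved oxygen up via conductivity down → dissolved oxygen up)
Only (E) is consistent with every observation.

E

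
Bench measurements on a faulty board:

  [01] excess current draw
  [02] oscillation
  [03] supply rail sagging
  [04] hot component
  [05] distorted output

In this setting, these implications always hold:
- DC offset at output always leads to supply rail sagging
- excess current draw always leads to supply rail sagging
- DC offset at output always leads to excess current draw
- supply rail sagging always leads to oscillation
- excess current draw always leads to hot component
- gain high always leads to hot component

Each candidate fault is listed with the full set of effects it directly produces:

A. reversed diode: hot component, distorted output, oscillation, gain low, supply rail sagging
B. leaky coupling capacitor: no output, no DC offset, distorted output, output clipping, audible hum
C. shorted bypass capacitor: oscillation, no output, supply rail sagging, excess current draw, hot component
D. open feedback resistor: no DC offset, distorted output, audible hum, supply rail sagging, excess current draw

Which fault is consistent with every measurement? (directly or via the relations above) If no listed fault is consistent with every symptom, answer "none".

D

Checking each candidate against the observations:
(A) reversed diode — excess current draw miss; oscillation match; supply rail sagging match; hot component match; distorted output match
(B) leaky coupling capacitor — excess current draw miss; oscillation miss; supply rail sagging miss; hot component miss; distorted output match
(C) shorted bypass capacitor — excess current draw match; oscillation match; supply rail sagging match; hot component match; distorted output miss
(D) open feedback resistor — accounts for every observation (oscillation through supply rail sagging → oscillation)
(D) is the only candidate with no mismatches.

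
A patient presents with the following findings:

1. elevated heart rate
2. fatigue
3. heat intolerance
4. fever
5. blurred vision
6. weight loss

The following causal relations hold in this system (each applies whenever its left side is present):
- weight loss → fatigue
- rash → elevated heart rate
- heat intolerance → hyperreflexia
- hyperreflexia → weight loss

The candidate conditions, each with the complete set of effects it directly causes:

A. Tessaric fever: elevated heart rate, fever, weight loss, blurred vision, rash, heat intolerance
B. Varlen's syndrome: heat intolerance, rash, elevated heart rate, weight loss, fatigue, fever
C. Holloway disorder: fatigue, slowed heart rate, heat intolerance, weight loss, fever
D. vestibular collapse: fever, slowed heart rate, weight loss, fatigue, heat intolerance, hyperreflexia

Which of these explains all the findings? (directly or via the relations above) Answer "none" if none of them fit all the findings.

Testing each hypothesis:
(A) Tessaric fever — elevated heart rate match; fatigue match (via weight loss → fatigue); heat intolerance match; fever match; blurred vision match; weight loss match
(B) Varlen's syndrome — does not account for blurred vision
(C) Holloway disorder — elevated heart rate miss; fatigue match; heat intolerance match; fever match; blurred vision miss; weight loss match
(D) vestibular collapse — elevated heart rate miss; fatigue match; heat intolerance match; fever match; blurred vision miss; weight loss match
(A) alone accounts for all the evidence.

A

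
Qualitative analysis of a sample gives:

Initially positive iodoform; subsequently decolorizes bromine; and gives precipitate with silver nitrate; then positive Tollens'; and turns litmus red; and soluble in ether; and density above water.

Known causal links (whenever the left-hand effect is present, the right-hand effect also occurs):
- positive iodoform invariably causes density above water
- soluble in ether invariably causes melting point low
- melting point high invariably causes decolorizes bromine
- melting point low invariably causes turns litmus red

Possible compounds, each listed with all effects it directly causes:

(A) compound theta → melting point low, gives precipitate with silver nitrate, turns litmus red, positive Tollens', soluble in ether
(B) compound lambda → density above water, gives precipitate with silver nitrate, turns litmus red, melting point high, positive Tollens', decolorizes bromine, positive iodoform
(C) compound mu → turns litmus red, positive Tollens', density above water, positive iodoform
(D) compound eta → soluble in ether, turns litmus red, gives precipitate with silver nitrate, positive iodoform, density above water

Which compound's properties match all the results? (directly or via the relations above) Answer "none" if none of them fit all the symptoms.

Per-candidate check:
(A) compound theta — does not account for positive iodoform, decolorizes bromine, density above water
(B) compound lambda — does not account for soluble in ether
(C) compound mu — does not account for decolorizes bromine, gives precipitate with silver nitrate, soluble in ether
(D) compound eta — does not account for decolorizes bromine, positive Tollens'
None of the listed candidates fits everything.

none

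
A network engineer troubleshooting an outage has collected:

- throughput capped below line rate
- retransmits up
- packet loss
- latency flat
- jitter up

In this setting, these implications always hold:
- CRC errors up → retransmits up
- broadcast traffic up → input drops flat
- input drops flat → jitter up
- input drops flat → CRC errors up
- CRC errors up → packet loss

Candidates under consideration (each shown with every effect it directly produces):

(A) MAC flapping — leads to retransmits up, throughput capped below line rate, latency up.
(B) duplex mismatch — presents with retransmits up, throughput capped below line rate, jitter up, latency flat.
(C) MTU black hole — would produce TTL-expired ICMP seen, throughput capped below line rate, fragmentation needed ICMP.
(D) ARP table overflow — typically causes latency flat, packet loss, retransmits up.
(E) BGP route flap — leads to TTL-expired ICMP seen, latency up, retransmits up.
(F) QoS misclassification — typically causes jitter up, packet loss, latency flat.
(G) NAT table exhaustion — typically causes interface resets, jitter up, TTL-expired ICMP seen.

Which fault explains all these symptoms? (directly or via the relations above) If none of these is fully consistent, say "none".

Checking each candidate against the observations:
(A) MAC flapping — throughput capped below line rate +; retransmits up +; packet loss -; latency flat -; jitter up -
(B) duplex mismatch — throughput capped below line rate +; retransmits up +; packet loss -; latency flat +; jitter up +
(C) MTU black hole — throughput capped below line rate +; retransmits up -; packet loss -; latency flat -; jitter up -
(D) ARP table overflow — does not account for throughput capped below line rate, jitter up
(E) BGP route flap — fails on throughput capped below line rate, packet loss, latency flat, jitter up (predicts latency up, not latency flat)
(F) QoS misclassification — does not account for throughput capped below line rate, retransmits up
(G) NAT table exhaustion — does not account for throughput capped below line rate, retransmits up, packet loss, latency flat
None of the listed candidates fits everything.

none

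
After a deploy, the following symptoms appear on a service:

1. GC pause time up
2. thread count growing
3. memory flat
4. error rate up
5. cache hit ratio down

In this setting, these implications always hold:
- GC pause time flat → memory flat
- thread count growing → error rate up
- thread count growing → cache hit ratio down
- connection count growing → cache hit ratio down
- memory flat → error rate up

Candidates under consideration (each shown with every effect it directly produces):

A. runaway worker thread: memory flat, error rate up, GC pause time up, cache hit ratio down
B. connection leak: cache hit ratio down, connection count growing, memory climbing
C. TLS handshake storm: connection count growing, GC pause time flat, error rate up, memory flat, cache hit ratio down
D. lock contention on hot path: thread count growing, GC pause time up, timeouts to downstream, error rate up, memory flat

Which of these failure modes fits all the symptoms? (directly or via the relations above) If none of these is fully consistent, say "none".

Per-candidate check:
(A) runaway worker thread — does not account for thread count growing
(B) connection leak — GC pause time up ✗; thread count growing ✗; memory flat ✗; error rate up ✗; cache hit ratio down ✓
(C) TLS handshake storm — fails on GC pause time up, thread count growing (predicts GC pause time flat, not GC pause time up)
(D) lock contention on hot path — GC pause time up ✓; thread count growing ✓; memory flat ✓; error rate up ✓; cache hit ratio down ✓ (via thread count growing → cache hit ratio down)
(D) is the only candidate with no mismatches.

D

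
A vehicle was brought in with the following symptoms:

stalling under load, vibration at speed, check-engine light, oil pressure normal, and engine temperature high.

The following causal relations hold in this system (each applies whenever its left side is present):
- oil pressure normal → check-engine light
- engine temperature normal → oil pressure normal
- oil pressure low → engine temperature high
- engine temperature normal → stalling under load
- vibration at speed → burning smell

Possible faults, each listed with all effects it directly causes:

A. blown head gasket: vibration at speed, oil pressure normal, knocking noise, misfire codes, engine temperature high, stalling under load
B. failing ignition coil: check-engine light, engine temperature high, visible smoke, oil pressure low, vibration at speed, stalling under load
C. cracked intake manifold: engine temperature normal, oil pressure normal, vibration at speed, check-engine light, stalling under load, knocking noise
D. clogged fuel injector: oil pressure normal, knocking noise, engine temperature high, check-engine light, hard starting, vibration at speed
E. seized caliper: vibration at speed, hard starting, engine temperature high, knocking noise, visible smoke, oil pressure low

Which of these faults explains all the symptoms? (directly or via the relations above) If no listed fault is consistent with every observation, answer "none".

A

For each candidate, compare predicted effects to what was observed:
(A) blown head gasket — stalling under load ✓; vibration at speed ✓; check-engine light ✓ (by oil pressure normal → check-engine light); oil pressure normal ✓; engine temperature high ✓
(B) failing ignition coil — stalling under load ✓; vibration at speed ✓; check-engine light ✓; oil pressure normal ✗; engine temperature high ✓
(C) cracked intake manifold — stalling under load ✓; vibration at speed ✓; check-engine light ✓; oil pressure normal ✓; engine temperature high ✗
(D) clogged fuel injector — stalling under load ✗; vibration at speed ✓; check-engine light ✓; oil pressure normal ✓; engine temperature high ✓
(E) seized caliper — fails on stalling under load, check-engine light, oil pressure normal (predicts oil pressure low, not oil pressure normal)
(A) alone accounts for all the evidence.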